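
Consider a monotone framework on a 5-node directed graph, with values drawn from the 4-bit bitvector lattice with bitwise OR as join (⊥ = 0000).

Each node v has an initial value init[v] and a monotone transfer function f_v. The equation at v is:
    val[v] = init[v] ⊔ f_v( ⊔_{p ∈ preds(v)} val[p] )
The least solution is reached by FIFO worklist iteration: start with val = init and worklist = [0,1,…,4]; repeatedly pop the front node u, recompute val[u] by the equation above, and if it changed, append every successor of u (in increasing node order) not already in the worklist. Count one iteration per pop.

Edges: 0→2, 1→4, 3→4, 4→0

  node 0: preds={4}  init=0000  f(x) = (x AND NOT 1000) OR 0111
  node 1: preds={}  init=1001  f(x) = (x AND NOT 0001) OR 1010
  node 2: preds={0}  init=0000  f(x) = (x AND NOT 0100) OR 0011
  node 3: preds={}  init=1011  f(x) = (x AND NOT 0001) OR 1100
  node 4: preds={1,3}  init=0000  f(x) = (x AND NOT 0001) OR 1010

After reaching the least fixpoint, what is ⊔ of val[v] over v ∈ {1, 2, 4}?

1111

Worklist (6 pops):
  #1 pop 0: in=0000 → 0111 (was 0000); enqueue []
  #2 pop 1: in=0000 → 1011 (was 1001); enqueue []
  #3 pop 2: in=0111 → 0011 (was 0000); enqueue []
  #4 pop 3: in=0000 → 1111 (was 1011); enqueue []
  #5 pop 4: in=1111 → 1110 (was 0000); enqueue [0]
  #6 pop 0: in=1110 → 0111 (no change)

Fixpoint:
  val[0] = 0111
  val[1] = 1011
  val[2] = 0011
  val[3] = 1111
  val[4] = 1110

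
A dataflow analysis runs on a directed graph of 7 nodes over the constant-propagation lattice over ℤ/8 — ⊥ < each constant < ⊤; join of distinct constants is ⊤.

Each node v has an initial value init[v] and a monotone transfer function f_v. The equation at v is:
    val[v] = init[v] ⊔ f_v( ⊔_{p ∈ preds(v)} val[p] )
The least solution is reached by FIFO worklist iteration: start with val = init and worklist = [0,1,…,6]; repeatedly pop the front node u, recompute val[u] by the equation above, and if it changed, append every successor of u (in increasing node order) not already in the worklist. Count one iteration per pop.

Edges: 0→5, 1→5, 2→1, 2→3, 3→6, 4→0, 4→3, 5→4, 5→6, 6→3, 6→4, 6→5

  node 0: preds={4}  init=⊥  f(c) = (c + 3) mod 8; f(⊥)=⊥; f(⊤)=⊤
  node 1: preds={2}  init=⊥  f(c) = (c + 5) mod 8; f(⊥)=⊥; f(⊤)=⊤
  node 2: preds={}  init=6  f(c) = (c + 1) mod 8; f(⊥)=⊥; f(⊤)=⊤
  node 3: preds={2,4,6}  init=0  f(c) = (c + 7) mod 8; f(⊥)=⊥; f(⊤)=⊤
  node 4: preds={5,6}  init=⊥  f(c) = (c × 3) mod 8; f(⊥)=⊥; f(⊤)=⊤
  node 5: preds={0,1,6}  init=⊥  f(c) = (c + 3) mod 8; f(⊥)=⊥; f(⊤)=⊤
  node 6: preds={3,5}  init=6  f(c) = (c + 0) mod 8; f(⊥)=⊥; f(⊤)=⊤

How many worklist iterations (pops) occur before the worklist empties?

Worklist (14 pops):
  #1 pop 0: in=⊥ → ⊥ (no change)
  #2 pop 1: in=6 → 3 (was ⊥); enqueue []
  #3 pop 2: in=⊥ → 6 (no change)
  #4 pop 3: in=6 → ⊤ (was 0); enqueue []
  #5 pop 4: in=6 → 2 (was ⊥); enqueue [0,3]
  #6 pop 5: in=⊤ → ⊤ (was ⊥); enqueue [4]
  #7 pop 6: in=⊤ → ⊤ (was 6); enqueue [5]
  #8 pop 0: in=2 → 5 (was ⊥); enqueue []
  #9 pop 3: in=⊤ → ⊤ (no change)
  #10 pop 4: in=⊤ → ⊤ (was 2); enqueue [0,3]
  #11 pop 5: in=⊤ → ⊤ (no change)
  #12 pop 0: in=⊤ → ⊤ (was 5); enqueue [5]
  #13 pop 3: in=⊤ → ⊤ (no change)
  #14 pop 5: in=⊤ → ⊤ (no change)

Fixpoint:
  val[0] = ⊤
  val[1] = 3
  val[2] = 6
  val[3] = ⊤
  val[4] = ⊤
  val[5] = ⊤
  val[6] = ⊤

14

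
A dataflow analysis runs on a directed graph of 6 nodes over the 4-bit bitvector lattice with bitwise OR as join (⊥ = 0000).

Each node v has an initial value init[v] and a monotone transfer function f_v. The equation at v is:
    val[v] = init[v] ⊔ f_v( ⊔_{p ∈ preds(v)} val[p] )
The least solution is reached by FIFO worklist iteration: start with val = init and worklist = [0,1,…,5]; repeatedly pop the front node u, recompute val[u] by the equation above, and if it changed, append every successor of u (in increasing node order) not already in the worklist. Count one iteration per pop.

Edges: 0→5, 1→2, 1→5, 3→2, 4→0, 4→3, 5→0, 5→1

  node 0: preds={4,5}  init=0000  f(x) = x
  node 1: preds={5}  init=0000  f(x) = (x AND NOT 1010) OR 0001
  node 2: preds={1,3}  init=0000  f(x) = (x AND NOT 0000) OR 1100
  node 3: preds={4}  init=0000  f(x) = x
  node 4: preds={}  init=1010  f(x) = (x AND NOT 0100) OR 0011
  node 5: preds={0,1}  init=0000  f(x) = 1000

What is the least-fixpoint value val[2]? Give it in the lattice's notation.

1111

Iteration log — 12 steps:
  step 1. node 0  ⊔preds=1010  new=1010  old=0000  +wl: 
  step 2. node 1  ⊔preds=0000  new=0001  old=0000  +wl: 
  step 3. node 2  ⊔preds=0001  new=1101  old=0000  +wl: 
  step 4. node 3  ⊔preds=1010  new=1010  old=0000  +wl: 2
  step 5. node 4  ⊔preds=0000  new=1011  old=1010  +wl: 0,3
  step 6. node 5  ⊔preds=1011  new=1000  old=0000  +wl: 1
  step 7. node 2  ⊔preds=1011  new=1111  old=1101  +wl: 
  step 8. node 0  ⊔preds=1011  new=1011  old=1010  +wl: 5
  step 9. node 3  ⊔preds=1011  new=1011  old=1010  +wl: 2
  step 10. node 1  ⊔preds=1000  new=0001  stable
  step 11. node 5  ⊔preds=1011  new=1000  stable
  step 12. node 2  ⊔preds=1011  new=1111  stable

Least fixpoint reached:
  node 0: 1011
  node 1: 0001
  node 2: 1111
  node 3: 1011
  node 4: 1011
  node 5: 1000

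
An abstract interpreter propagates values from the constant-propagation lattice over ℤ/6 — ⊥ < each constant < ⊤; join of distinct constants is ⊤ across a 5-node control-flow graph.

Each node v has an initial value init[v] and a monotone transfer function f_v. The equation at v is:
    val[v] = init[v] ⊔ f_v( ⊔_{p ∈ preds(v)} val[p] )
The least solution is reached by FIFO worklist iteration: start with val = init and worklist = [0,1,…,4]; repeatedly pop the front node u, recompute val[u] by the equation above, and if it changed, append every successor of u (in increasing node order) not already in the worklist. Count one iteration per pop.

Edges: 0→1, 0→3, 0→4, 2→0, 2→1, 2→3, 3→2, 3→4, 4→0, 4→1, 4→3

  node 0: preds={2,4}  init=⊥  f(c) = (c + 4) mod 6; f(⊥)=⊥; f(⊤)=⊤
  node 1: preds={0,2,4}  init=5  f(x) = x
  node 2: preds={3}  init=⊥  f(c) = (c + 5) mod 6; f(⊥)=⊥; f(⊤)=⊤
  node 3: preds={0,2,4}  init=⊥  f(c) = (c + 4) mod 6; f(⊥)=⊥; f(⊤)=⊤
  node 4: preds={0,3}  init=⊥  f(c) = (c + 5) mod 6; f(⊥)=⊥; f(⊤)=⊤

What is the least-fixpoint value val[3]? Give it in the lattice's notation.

⊥

Iteration log — 5 steps:
  step 1. node 0  ⊔preds=⊥  new=⊥  stable
  step 2. node 1  ⊔preds=⊥  new=5  stable
  step 3. node 2  ⊔preds=⊥  new=⊥  stable
  step 4. node 3  ⊔preds=⊥  new=⊥  stable
  step 5. node 4  ⊔preds=⊥  new=⊥  stable

Least fixpoint reached:
  node 0: ⊥
  node 1: 5
  node 2: ⊥
  node 3: ⊥
  node 4: ⊥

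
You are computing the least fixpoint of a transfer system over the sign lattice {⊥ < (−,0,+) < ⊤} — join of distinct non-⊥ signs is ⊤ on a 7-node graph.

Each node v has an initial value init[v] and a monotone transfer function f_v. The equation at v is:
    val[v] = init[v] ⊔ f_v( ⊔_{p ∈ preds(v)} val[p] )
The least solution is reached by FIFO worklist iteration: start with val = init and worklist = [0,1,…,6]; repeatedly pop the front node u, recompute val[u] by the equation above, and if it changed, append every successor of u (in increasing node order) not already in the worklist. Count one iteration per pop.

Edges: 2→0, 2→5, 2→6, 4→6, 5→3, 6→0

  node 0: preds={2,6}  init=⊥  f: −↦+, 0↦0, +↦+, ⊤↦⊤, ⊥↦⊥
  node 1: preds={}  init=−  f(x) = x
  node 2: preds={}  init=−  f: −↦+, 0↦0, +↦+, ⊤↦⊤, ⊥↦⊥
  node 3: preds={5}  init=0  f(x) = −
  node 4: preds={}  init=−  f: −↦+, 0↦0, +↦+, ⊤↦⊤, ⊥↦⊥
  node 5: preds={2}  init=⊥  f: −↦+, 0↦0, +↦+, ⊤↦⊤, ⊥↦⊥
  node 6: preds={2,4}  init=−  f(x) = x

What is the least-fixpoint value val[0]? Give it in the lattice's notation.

Worklist (8 pops):
  #1 pop 0: in=− → + (was ⊥); enqueue []
  #2 pop 1: in=⊥ → − (no change)
  #3 pop 2: in=⊥ → − (no change)
  #4 pop 3: in=⊥ → ⊤ (was 0); enqueue []
  #5 pop 4: in=⊥ → − (no change)
  #6 pop 5: in=− → + (was ⊥); enqueue [3]
  #7 pop 6: in=− → − (no change)
  #8 pop 3: in=+ → ⊤ (no change)

Fixpoint:
  val[0] = +
  val[1] = −
  val[2] = −
  val[3] = ⊤
  val[4] = −
  val[5] = +
  val[6] = −

+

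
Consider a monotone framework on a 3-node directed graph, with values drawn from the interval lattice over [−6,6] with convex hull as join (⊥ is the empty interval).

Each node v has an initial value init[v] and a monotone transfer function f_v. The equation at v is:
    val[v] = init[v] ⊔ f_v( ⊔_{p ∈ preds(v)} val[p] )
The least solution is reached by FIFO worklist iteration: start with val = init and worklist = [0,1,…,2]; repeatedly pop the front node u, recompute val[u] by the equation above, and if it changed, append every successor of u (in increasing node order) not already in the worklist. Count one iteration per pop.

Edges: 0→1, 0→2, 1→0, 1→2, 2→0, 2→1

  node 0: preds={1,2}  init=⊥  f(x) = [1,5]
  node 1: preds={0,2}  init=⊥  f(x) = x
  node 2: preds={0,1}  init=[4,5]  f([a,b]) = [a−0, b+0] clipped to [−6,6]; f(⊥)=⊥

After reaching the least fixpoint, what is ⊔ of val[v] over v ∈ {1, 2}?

[1,5]

Iteration log — 5 steps:
  step 1. node 0  ⊔preds=[4,5]  new=[1,5]  old=⊥  +wl: 
  step 2. node 1  ⊔preds=[1,5]  new=[1,5]  old=⊥  +wl: 0
  step 3. node 2  ⊔preds=[1,5]  new=[1,5]  old=[4,5]  +wl: 1
  step 4. node 0  ⊔preds=[1,5]  new=[1,5]  stable
  step 5. node 1  ⊔preds=[1,5]  new=[1,5]  stable

Least fixpoint reached:
  node 0: [1,5]
  node 1: [1,5]
  node 2: [1,5]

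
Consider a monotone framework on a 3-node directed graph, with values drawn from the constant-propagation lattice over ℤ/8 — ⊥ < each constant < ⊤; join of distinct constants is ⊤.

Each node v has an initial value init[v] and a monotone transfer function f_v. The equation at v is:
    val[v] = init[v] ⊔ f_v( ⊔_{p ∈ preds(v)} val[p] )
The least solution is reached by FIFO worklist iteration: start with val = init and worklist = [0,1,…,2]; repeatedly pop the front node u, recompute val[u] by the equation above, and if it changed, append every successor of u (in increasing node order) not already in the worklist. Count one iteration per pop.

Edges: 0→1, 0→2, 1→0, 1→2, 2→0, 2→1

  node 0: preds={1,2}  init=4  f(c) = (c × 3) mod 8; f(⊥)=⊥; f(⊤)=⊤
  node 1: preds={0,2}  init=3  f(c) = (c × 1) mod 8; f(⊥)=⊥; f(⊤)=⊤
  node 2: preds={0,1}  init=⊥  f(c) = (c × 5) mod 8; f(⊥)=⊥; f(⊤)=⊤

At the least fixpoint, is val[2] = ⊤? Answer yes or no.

Trace (5 dequeues):
  [1] u=0 | in 3 | out ⊤ | prev 4 | push {}
  [2] u=1 | in ⊤ | out ⊤ | prev 3 | push {0}
  [3] u=2 | in ⊤ | out ⊤ | prev ⊥ | push {1}
  [4] u=0 | in ⊤ | out ⊤ | ==
  [5] u=1 | in ⊤ | out ⊤ | ==

Converged values:
  [0] ⊤
  [1] ⊤
  [2] ⊤

yes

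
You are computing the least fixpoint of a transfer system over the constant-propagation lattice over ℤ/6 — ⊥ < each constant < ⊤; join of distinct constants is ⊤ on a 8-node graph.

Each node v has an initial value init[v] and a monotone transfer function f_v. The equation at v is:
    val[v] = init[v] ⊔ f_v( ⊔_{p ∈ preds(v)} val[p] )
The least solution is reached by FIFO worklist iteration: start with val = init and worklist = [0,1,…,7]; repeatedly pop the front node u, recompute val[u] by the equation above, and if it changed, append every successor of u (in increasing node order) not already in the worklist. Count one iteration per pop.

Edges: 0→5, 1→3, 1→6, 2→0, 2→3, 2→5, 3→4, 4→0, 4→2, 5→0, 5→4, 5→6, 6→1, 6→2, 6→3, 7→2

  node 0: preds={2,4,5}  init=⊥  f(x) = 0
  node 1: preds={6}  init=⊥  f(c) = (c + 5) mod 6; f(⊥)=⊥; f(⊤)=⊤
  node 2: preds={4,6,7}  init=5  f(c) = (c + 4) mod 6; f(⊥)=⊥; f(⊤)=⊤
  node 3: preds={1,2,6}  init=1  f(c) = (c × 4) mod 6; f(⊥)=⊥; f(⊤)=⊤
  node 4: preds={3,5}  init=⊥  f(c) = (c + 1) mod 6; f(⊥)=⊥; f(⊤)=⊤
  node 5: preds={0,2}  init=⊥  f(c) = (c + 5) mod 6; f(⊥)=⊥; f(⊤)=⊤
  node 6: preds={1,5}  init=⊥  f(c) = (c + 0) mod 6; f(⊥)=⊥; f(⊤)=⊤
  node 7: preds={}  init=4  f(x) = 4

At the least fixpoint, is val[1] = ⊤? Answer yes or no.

yes

Iteration log — 14 steps:
  step 1. node 0  ⊔preds=5  new=0  old=⊥  +wl: 
  step 2. node 1  ⊔preds=⊥  new=⊥  stable
  step 3. node 2  ⊔preds=4  new=⊤  old=5  +wl: 0
  step 4. node 3  ⊔preds=⊤  new=⊤  old=1  +wl: 
  step 5. node 4  ⊔preds=⊤  new=⊤  old=⊥  +wl: 2
  step 6. node 5  ⊔preds=⊤  new=⊤  old=⊥  +wl: 4
  step 7. node 6  ⊔preds=⊤  new=⊤  old=⊥  +wl: 1,3
  step 8. node 7  ⊔preds=⊥  new=4  stable
  step 9. node 0  ⊔preds=⊤  new=0  stable
  step 10. node 2  ⊔preds=⊤  new=⊤  stable
  step 11. node 4  ⊔preds=⊤  new=⊤  stable
  step 12. node 1  ⊔preds=⊤  new=⊤  old=⊥  +wl: 6
  step 13. node 3  ⊔preds=⊤  new=⊤  stable
  step 14. node 6  ⊔preds=⊤  new=⊤  stable

Least fixpoint reached:
  node 0: 0
  node 1: ⊤
  node 2: ⊤
  node 3: ⊤
  node 4: ⊤
  node 5: ⊤
  node 6: ⊤
  node 7: 4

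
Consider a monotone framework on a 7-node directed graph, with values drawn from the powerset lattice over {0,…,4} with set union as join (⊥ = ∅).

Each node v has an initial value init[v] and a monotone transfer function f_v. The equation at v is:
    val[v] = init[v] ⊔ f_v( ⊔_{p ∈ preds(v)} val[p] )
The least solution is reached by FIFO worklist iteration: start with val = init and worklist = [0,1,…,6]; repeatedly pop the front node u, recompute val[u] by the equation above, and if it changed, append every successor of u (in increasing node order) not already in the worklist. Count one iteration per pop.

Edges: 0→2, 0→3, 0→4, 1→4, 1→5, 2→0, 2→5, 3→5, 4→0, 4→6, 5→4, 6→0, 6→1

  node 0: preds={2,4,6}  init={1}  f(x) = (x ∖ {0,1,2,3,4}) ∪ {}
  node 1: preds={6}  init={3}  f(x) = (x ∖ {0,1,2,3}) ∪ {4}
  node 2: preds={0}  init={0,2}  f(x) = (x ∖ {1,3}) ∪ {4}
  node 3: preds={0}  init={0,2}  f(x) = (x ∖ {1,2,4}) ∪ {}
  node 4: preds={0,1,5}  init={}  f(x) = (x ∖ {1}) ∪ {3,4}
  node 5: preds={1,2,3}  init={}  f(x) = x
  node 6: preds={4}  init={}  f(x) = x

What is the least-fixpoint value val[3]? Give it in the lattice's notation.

{0,2}

Iteration log — 14 steps:
  step 1. node 0  ⊔preds={0,2}  new={1}  stable
  step 2. node 1  ⊔preds={}  new={3,4}  old={3}  +wl: 
  step 3. node 2  ⊔preds={1}  new={0,2,4}  old={0,2}  +wl: 0
  step 4. node 3  ⊔preds={1}  new={0,2}  stable
  step 5. node 4  ⊔preds={1,3,4}  new={3,4}  old={}  +wl: 
  step 6. node 5  ⊔preds={0,2,3,4}  new={0,2,3,4}  old={}  +wl: 4
  step 7. node 6  ⊔preds={3,4}  new={3,4}  old={}  +wl: 1
  step 8. node 0  ⊔preds={0,2,3,4}  new={1}  stable
  step 9. node 4  ⊔preds={0,1,2,3,4}  new={0,2,3,4}  old={3,4}  +wl: 0,6
  step 10. node 1  ⊔preds={3,4}  new={3,4}  stable
  step 11. node 0  ⊔preds={0,2,3,4}  new={1}  stable
  step 12. node 6  ⊔preds={0,2,3,4}  new={0,2,3,4}  old={3,4}  +wl: 0,1
  step 13. node 0  ⊔preds={0,2,3,4}  new={1}  stable
  step 14. node 1  ⊔preds={0,2,3,4}  new={3,4}  stable

Least fixpoint reached:
  node 0: {1}
  node 1: {3,4}
  node 2: {0,2,4}
  node 3: {0,2}
  node 4: {0,2,3,4}
  node 5: {0,2,3,4}
  node 6: {0,2,3,4}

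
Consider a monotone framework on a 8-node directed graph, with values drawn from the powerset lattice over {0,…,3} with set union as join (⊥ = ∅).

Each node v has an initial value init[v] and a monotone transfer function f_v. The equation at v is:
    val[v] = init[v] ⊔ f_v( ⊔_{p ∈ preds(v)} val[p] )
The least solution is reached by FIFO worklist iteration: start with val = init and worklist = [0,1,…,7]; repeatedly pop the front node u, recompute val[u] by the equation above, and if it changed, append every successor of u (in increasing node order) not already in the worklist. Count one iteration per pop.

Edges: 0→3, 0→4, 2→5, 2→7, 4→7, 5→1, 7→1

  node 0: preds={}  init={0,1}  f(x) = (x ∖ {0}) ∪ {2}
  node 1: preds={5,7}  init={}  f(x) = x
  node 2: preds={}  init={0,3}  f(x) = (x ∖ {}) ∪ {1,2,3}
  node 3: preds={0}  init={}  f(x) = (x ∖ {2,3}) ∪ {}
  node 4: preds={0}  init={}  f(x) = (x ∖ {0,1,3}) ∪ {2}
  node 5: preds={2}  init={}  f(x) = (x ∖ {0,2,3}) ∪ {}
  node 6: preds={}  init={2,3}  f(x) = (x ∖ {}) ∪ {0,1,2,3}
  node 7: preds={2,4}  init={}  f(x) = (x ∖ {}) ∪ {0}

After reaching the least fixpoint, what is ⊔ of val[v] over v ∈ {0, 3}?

{0,1,2}

Trace (9 dequeues):
  [1] u=0 | in {} | out {0,1,2} | prev {0,1} | push {}
  [2] u=1 | in {} | out {} | ==
  [3] u=2 | in {} | out {0,1,2,3} | prev {0,3} | push {}
  [4] u=3 | in {0,1,2} | out {0,1} | prev {} | push {}
  [5] u=4 | in {0,1,2} | out {2} | prev {} | push {}
  [6] u=5 | in {0,1,2,3} | out {1} | prev {} | push {1}
  [7] u=6 | in {} | out {0,1,2,3} | prev {2,3} | push {}
  [8] u=7 | in {0,1,2,3} | out {0,1,2,3} | prev {} | push {}
  [9] u=1 | in {0,1,2,3} | out {0,1,2,3} | prev {} | push {}

Converged values:
  [0] {0,1,2}
  [1] {0,1,2,3}
  [2] {0,1,2,3}
  [3] {0,1}
  [4] {2}
  [5] {1}
  [6] {0,1,2,3}
  [7] {0,1,2,3}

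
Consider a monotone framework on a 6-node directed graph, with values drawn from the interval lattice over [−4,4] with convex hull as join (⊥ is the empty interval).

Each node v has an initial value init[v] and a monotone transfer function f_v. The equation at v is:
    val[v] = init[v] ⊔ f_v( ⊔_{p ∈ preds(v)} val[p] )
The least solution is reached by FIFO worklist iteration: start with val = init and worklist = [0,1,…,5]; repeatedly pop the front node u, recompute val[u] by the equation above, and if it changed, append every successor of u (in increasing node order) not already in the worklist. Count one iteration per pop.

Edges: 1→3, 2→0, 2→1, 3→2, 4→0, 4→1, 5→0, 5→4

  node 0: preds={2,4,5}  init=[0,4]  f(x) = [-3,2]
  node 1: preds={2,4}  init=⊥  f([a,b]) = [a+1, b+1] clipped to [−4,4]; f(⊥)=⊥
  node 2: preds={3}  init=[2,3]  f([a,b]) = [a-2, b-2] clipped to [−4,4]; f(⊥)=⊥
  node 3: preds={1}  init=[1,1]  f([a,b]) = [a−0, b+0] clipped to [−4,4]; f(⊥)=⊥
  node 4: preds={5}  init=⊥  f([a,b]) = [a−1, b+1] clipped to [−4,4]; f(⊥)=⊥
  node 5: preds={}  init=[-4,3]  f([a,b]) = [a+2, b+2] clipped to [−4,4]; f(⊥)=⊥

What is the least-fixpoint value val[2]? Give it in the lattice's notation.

[-4,3]

Worklist (13 pops):
  #1 pop 0: in=[-4,3] → [-3,4] (was [0,4]); enqueue []
  #2 pop 1: in=[2,3] → [3,4] (was ⊥); enqueue []
  #3 pop 2: in=[1,1] → [-1,3] (was [2,3]); enqueue [0,1]
  #4 pop 3: in=[3,4] → [1,4] (was [1,1]); enqueue [2]
  #5 pop 4: in=[-4,3] → [-4,4] (was ⊥); enqueue []
  #6 pop 5: in=⊥ → [-4,3] (no change)
  #7 pop 0: in=[-4,4] → [-3,4] (no change)
  #8 pop 1: in=[-4,4] → [-3,4] (was [3,4]); enqueue [3]
  #9 pop 2: in=[1,4] → [-1,3] (no change)
  #10 pop 3: in=[-3,4] → [-3,4] (was [1,4]); enqueue [2]
  #11 pop 2: in=[-3,4] → [-4,3] (was [-1,3]); enqueue [0,1]
  #12 pop 0: in=[-4,4] → [-3,4] (no change)
  #13 pop 1: in=[-4,4] → [-3,4] (no change)

Fixpoint:
  val[0] = [-3,4]
  val[1] = [-3,4]
  val[2] = [-4,3]
  val[3] = [-3,4]
  val[4] = [-4,4]
  val[5] = [-4,3]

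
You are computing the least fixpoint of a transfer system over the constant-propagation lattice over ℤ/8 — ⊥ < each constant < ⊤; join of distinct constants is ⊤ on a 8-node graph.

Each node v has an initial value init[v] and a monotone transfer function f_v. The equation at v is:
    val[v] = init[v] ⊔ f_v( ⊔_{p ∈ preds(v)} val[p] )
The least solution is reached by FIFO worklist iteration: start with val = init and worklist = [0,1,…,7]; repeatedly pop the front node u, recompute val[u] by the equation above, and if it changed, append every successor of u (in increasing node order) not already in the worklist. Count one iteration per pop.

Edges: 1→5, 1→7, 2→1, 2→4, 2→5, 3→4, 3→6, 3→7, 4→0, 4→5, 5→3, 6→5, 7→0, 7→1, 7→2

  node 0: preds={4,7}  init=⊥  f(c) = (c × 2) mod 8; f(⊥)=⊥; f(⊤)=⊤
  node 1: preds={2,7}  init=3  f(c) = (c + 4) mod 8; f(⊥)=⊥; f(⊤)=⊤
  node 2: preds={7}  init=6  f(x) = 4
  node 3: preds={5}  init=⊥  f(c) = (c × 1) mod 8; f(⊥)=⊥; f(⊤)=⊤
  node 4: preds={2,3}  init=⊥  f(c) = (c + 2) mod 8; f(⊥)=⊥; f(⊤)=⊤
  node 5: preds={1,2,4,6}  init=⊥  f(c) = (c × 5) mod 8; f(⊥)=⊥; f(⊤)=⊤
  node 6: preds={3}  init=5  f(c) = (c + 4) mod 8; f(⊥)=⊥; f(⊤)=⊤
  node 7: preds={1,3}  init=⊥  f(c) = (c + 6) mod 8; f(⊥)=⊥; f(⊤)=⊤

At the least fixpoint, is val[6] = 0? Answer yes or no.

Iteration log — 16 steps:
  step 1. node 0  ⊔preds=⊥  new=⊥  stable
  step 2. node 1  ⊔preds=6  new=⊤  old=3  +wl: 
  step 3. node 2  ⊔preds=⊥  new=⊤  old=6  +wl: 1
  step 4. node 3  ⊔preds=⊥  new=⊥  stable
  step 5. node 4  ⊔preds=⊤  new=⊤  old=⊥  +wl: 0
  step 6. node 5  ⊔preds=⊤  new=⊤  old=⊥  +wl: 3
  step 7. node 6  ⊔preds=⊥  new=5  stable
  step 8. node 7  ⊔preds=⊤  new=⊤  old=⊥  +wl: 2
  step 9. node 1  ⊔preds=⊤  new=⊤  stable
  step 10. node 0  ⊔preds=⊤  new=⊤  old=⊥  +wl: 
  step 11. node 3  ⊔preds=⊤  new=⊤  old=⊥  +wl: 4,6,7
  step 12. node 2  ⊔preds=⊤  new=⊤  stable
  step 13. node 4  ⊔preds=⊤  new=⊤  stable
  step 14. node 6  ⊔preds=⊤  new=⊤  old=5  +wl: 5
  step 15. node 7  ⊔preds=⊤  new=⊤  stable
  step 16. node 5  ⊔preds=⊤  new=⊤  stable

Least fixpoint reached:
  node 0: ⊤
  node 1: ⊤
  node 2: ⊤
  node 3: ⊤
  node 4: ⊤
  node 5: ⊤
  node 6: ⊤
  node 7: ⊤

no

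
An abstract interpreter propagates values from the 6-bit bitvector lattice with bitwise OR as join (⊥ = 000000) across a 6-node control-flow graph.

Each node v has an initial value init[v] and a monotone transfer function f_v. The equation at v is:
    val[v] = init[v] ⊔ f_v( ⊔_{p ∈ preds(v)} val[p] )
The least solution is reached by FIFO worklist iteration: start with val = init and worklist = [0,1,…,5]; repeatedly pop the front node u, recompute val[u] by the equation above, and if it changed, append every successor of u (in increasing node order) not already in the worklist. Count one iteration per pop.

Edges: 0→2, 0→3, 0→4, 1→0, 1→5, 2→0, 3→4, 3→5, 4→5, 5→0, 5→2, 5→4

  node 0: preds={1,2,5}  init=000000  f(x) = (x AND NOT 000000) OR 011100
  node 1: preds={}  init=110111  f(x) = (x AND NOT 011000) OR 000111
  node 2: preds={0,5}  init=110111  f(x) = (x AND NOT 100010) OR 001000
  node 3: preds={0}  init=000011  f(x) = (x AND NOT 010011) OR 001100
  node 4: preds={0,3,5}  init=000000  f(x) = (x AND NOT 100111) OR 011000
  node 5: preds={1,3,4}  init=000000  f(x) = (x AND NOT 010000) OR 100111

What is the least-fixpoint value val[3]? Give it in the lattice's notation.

Trace (9 dequeues):
  [1] u=0 | in 110111 | out 111111 | prev 000000 | push {}
  [2] u=1 | in 000000 | out 110111 | ==
  [3] u=2 | in 111111 | out 111111 | prev 110111 | push {0}
  [4] u=3 | in 111111 | out 101111 | prev 000011 | push {}
  [5] u=4 | in 111111 | out 011000 | prev 000000 | push {}
  [6] u=5 | in 111111 | out 101111 | prev 000000 | push {2,4}
  [7] u=0 | in 111111 | out 111111 | ==
  [8] u=2 | in 111111 | out 111111 | ==
  [9] u=4 | in 111111 | out 011000 | ==

Converged values:
  [0] 111111
  [1] 110111
  [2] 111111
  [3] 101111
  [4] 011000
  [5] 101111

101111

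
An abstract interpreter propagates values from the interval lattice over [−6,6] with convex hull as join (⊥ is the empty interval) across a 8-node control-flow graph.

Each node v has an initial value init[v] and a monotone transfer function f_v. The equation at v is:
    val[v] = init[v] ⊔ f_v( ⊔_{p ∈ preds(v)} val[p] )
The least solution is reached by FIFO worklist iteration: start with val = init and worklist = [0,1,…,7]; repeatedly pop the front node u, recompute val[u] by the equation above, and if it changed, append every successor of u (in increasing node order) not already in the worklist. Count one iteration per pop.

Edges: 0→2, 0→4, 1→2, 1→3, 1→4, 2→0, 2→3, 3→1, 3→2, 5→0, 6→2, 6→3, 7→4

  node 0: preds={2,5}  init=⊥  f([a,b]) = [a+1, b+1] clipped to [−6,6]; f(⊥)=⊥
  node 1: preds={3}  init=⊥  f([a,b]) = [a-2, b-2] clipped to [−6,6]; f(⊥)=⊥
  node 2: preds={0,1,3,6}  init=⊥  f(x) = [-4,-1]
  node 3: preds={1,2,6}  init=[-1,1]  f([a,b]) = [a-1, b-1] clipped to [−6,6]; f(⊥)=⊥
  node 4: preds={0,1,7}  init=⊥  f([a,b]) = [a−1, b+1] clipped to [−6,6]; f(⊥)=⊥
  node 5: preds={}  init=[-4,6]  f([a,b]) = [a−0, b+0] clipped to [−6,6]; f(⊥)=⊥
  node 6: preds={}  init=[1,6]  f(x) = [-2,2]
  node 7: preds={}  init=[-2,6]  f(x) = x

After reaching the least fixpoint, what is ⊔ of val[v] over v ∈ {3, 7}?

[-6,6]

Iteration log — 15 steps:
  step 1. node 0  ⊔preds=[-4,6]  new=[-3,6]  old=⊥  +wl: 
  step 2. node 1  ⊔preds=[-1,1]  new=[-3,-1]  old=⊥  +wl: 
  step 3. node 2  ⊔preds=[-3,6]  new=[-4,-1]  old=⊥  +wl: 0
  step 4. node 3  ⊔preds=[-4,6]  new=[-5,5]  old=[-1,1]  +wl: 1,2
  step 5. node 4  ⊔preds=[-3,6]  new=[-4,6]  old=⊥  +wl: 
  step 6. node 5  ⊔preds=⊥  new=[-4,6]  stable
  step 7. node 6  ⊔preds=⊥  new=[-2,6]  old=[1,6]  +wl: 3
  step 8. node 7  ⊔preds=⊥  new=[-2,6]  stable
  step 9. node 0  ⊔preds=[-4,6]  new=[-3,6]  stable
  step 10. node 1  ⊔preds=[-5,5]  new=[-6,3]  old=[-3,-1]  +wl: 4
  step 11. node 2  ⊔preds=[-6,6]  new=[-4,-1]  stable
  step 12. node 3  ⊔preds=[-6,6]  new=[-6,5]  old=[-5,5]  +wl: 1,2
  step 13. node 4  ⊔preds=[-6,6]  new=[-6,6]  old=[-4,6]  +wl: 
  step 14. node 1  ⊔preds=[-6,5]  new=[-6,3]  stable
  step 15. node 2  ⊔preds=[-6,6]  new=[-4,-1]  stable

Least fixpoint reached:
  node 0: [-3,6]
  node 1: [-6,3]
  node 2: [-4,-1]
  node 3: [-6,5]
  node 4: [-6,6]
  node 5: [-4,6]
  node 6: [-2,6]
  node 7: [-2,6]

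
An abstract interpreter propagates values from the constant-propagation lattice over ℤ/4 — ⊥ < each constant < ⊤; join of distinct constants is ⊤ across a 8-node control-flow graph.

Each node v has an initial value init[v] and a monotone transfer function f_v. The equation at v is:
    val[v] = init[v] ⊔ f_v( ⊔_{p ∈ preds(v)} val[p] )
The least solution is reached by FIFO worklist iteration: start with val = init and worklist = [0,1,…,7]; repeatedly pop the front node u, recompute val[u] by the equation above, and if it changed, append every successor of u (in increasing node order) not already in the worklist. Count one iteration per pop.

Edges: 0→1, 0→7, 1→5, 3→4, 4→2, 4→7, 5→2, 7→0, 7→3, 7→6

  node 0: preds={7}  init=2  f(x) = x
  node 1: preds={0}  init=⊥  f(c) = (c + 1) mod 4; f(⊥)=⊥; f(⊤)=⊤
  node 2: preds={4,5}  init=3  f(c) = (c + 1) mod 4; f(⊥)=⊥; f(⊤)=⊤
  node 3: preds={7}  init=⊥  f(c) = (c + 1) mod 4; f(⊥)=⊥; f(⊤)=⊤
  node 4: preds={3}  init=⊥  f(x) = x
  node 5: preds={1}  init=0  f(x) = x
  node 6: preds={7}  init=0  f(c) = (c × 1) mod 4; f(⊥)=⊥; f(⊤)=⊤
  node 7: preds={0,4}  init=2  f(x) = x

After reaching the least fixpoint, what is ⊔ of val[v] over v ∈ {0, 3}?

Iteration log — 18 steps:
  step 1. node 0  ⊔preds=2  new=2  stable
  step 2. node 1  ⊔preds=2  new=3  old=⊥  +wl: 
  step 3. node 2  ⊔preds=0  new=⊤  old=3  +wl: 
  step 4. node 3  ⊔preds=2  new=3  old=⊥  +wl: 
  step 5. node 4  ⊔preds=3  new=3  old=⊥  +wl: 2
  step 6. node 5  ⊔preds=3  new=⊤  old=0  +wl: 
  step 7. node 6  ⊔preds=2  new=⊤  old=0  +wl: 
  step 8. node 7  ⊔preds=⊤  new=⊤  old=2  +wl: 0,3,6
  step 9. node 2  ⊔preds=⊤  new=⊤  stable
  step 10. node 0  ⊔preds=⊤  new=⊤  old=2  +wl: 1,7
  step 11. node 3  ⊔preds=⊤  new=⊤  old=3  +wl: 4
  step 12. node 6  ⊔preds=⊤  new=⊤  stable
  step 13. node 1  ⊔preds=⊤  new=⊤  old=3  +wl: 5
  step 14. node 7  ⊔preds=⊤  new=⊤  stable
  step 15. node 4  ⊔preds=⊤  new=⊤  old=3  +wl: 2,7
  step 16. node 5  ⊔preds=⊤  new=⊤  stable
  step 17. node 2  ⊔preds=⊤  new=⊤  stable
  step 18. node 7  ⊔preds=⊤  new=⊤  stable

Least fixpoint reached:
  node 0: ⊤
  node 1: ⊤
  node 2: ⊤
  node 3: ⊤
  node 4: ⊤
  node 5: ⊤
  node 6: ⊤
  node 7: ⊤

⊤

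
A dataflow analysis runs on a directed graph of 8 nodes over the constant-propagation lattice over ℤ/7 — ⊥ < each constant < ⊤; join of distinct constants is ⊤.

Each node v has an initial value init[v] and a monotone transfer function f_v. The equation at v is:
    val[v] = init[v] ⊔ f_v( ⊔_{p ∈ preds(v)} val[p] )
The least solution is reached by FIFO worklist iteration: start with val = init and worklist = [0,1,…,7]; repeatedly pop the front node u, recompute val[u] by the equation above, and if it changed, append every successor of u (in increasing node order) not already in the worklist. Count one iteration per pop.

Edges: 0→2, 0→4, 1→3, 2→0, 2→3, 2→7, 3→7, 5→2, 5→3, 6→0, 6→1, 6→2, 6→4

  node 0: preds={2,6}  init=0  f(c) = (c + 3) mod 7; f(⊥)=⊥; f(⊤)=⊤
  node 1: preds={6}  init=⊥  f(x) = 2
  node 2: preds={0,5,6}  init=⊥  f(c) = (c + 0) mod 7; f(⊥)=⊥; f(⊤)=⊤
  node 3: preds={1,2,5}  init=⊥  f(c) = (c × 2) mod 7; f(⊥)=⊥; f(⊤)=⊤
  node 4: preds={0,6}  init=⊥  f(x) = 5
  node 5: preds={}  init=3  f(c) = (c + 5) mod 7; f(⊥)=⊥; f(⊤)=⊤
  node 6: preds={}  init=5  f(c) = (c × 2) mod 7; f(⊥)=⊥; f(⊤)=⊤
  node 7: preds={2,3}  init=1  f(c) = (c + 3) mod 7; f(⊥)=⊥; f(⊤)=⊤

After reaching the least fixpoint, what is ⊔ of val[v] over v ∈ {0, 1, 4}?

⊤

Worklist (9 pops):
  #1 pop 0: in=5 → ⊤ (was 0); enqueue []
  #2 pop 1: in=5 → 2 (was ⊥); enqueue []
  #3 pop 2: in=⊤ → ⊤ (was ⊥); enqueue [0]
  #4 pop 3: in=⊤ → ⊤ (was ⊥); enqueue []
  #5 pop 4: in=⊤ → 5 (was ⊥); enqueue []
  #6 pop 5: in=⊥ → 3 (no change)
  #7 pop 6: in=⊥ → 5 (no change)
  #8 pop 7: in=⊤ → ⊤ (was 1); enqueue []
  #9 pop 0: in=⊤ → ⊤ (no change)

Fixpoint:
  val[0] = ⊤
  val[1] = 2
  val[2] = ⊤
  val[3] = ⊤
  val[4] = 5
  val[5] = 3
  val[6] = 5
  val[7] = ⊤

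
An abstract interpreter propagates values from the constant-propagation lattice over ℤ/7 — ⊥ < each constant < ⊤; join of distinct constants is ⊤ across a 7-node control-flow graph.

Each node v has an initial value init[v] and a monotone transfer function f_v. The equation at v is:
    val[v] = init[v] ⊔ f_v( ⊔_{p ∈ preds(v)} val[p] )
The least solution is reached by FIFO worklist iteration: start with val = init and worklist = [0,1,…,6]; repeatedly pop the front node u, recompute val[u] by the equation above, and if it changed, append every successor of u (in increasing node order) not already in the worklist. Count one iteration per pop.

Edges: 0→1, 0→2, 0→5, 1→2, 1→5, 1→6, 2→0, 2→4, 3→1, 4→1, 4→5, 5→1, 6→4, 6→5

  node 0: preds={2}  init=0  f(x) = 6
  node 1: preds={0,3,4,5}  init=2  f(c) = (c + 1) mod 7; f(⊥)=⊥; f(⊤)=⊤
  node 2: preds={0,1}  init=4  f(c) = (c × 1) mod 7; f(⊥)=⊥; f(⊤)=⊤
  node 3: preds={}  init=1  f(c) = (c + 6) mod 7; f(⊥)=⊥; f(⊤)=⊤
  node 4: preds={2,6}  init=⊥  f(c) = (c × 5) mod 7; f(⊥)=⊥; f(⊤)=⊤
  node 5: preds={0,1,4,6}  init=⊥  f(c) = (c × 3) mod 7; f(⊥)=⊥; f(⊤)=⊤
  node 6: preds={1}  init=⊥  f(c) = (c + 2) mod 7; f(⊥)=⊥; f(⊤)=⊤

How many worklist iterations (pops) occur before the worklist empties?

Trace (11 dequeues):
  [1] u=0 | in 4 | out ⊤ | prev 0 | push {}
  [2] u=1 | in ⊤ | out ⊤ | prev 2 | push {}
  [3] u=2 | in ⊤ | out ⊤ | prev 4 | push {0}
  [4] u=3 | in ⊥ | out 1 | ==
  [5] u=4 | in ⊤ | out ⊤ | prev ⊥ | push {1}
  [6] u=5 | in ⊤ | out ⊤ | prev ⊥ | push {}
  [7] u=6 | in ⊤ | out ⊤ | prev ⊥ | push {4,5}
  [8] u=0 | in ⊤ | out ⊤ | ==
  [9] u=1 | in ⊤ | out ⊤ | ==
  [10] u=4 | in ⊤ | out ⊤ | ==
  [11] u=5 | in ⊤ | out ⊤ | ==

Converged values:
  [0] ⊤
  [1] ⊤
  [2] ⊤
  [3] 1
  [4] ⊤
  [5] ⊤
  [6] ⊤

11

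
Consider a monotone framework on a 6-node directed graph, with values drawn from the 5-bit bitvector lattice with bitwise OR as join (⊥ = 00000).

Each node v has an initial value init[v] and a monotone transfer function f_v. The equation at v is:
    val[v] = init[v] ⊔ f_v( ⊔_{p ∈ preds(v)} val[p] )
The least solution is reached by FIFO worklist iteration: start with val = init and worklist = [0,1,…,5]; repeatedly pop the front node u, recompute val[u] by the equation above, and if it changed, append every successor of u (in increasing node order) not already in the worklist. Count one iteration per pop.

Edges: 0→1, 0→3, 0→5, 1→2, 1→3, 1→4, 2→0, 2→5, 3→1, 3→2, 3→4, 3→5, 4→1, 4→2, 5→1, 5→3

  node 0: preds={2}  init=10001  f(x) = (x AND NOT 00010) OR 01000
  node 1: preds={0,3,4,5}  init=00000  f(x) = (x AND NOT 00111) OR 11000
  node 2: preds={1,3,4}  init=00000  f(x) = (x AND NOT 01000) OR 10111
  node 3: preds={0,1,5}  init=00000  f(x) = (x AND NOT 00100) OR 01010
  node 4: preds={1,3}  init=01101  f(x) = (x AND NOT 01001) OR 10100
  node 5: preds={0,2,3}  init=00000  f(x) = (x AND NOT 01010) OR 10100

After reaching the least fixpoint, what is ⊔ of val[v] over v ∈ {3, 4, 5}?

Trace (11 dequeues):
  [1] u=0 | in 00000 | out 11001 | prev 10001 | push {}
  [2] u=1 | in 11101 | out 11000 | prev 00000 | push {}
  [3] u=2 | in 11101 | out 10111 | prev 00000 | push {0}
  [4] u=3 | in 11001 | out 11011 | prev 00000 | push {1,2}
  [5] u=4 | in 11011 | out 11111 | prev 01101 | push {}
  [6] u=5 | in 11111 | out 10101 | prev 00000 | push {3}
  [7] u=0 | in 10111 | out 11101 | prev 11001 | push {5}
  [8] u=1 | in 11111 | out 11000 | ==
  [9] u=2 | in 11111 | out 10111 | ==
  [10] u=3 | in 11101 | out 11011 | ==
  [11] u=5 | in 11111 | out 10101 | ==

Converged values:
  [0] 11101
  [1] 11000
  [2] 10111
  [3] 11011
  [4] 11111
  [5] 10101

11111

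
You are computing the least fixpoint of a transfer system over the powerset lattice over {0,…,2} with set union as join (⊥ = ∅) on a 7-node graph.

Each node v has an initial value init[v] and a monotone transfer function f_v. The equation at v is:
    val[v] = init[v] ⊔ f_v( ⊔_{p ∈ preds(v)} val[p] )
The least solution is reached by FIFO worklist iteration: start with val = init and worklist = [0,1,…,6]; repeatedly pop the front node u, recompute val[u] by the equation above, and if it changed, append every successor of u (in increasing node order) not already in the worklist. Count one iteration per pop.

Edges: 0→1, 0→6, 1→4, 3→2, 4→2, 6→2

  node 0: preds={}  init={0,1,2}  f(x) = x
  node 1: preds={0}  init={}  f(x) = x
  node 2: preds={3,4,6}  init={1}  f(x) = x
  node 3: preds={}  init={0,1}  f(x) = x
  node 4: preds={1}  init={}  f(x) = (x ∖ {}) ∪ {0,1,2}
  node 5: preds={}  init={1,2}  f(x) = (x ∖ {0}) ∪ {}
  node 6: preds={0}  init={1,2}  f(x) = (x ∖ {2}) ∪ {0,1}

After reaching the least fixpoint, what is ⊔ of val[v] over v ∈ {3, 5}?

{0,1,2}

Trace (8 dequeues):
  [1] u=0 | in {} | out {0,1,2} | ==
  [2] u=1 | in {0,1,2} | out {0,1,2} | prev {} | push {}
  [3] u=2 | in {0,1,2} | out {0,1,2} | prev {1} | push {}
  [4] u=3 | in {} | out {0,1} | ==
  [5] u=4 | in {0,1,2} | out {0,1,2} | prev {} | push {2}
  [6] u=5 | in {} | out {1,2} | ==
  [7] u=6 | in {0,1,2} | out {0,1,2} | prev {1,2} | push {}
  [8] u=2 | in {0,1,2} | out {0,1,2} | ==

Converged values:
  [0] {0,1,2}
  [1] {0,1,2}
  [2] {0,1,2}
  [3] {0,1}
  [4] {0,1,2}
  [5] {1,2}
  [6] {0,1,2}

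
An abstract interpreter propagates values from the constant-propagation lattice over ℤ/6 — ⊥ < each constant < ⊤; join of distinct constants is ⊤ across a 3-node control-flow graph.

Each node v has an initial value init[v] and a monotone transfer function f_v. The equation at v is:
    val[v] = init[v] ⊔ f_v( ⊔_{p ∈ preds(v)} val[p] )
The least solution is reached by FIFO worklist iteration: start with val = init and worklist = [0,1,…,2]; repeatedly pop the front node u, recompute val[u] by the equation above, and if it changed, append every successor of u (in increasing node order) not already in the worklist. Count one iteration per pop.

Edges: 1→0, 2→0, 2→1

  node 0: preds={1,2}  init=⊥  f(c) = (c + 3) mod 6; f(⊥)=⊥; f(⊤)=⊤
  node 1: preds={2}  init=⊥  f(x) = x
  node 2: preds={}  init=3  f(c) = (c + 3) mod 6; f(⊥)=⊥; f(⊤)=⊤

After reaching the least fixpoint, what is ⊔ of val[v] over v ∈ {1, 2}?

3

Iteration log — 4 steps:
  step 1. node 0  ⊔preds=3  new=0  old=⊥  +wl: 
  step 2. node 1  ⊔preds=3  new=3  old=⊥  +wl: 0
  step 3. node 2  ⊔preds=⊥  new=3  stable
  step 4. node 0  ⊔preds=3  new=0  stable

Least fixpoint reached:
  node 0: 0
  node 1: 3
  node 2: 3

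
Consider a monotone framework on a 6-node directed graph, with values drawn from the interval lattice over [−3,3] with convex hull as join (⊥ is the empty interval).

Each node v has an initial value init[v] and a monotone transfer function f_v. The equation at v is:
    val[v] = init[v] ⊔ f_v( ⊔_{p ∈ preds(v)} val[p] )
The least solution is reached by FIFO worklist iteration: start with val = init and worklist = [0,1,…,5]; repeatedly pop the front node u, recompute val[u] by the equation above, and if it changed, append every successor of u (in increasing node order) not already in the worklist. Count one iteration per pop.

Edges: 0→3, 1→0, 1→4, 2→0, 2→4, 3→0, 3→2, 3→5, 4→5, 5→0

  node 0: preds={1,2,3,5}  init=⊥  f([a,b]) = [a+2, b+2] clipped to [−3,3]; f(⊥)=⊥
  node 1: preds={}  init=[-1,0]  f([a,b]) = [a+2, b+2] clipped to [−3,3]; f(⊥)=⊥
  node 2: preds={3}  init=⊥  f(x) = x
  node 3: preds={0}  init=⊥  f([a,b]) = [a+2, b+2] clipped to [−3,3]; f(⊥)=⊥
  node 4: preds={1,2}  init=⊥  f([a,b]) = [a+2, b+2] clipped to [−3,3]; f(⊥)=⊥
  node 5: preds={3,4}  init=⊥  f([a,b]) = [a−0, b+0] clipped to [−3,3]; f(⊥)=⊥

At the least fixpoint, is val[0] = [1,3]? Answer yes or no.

Iteration log — 12 steps:
  step 1. node 0  ⊔preds=[-1,0]  new=[1,2]  old=⊥  +wl: 
  step 2. node 1  ⊔preds=⊥  new=[-1,0]  stable
  step 3. node 2  ⊔preds=⊥  new=⊥  stable
  step 4. node 3  ⊔preds=[1,2]  new=[3,3]  old=⊥  +wl: 0,2
  step 5. node 4  ⊔preds=[-1,0]  new=[1,2]  old=⊥  +wl: 
  step 6. node 5  ⊔preds=[1,3]  new=[1,3]  old=⊥  +wl: 
  step 7. node 0  ⊔preds=[-1,3]  new=[1,3]  old=[1,2]  +wl: 3
  step 8. node 2  ⊔preds=[3,3]  new=[3,3]  old=⊥  +wl: 0,4
  step 9. node 3  ⊔preds=[1,3]  new=[3,3]  stable
  step 10. node 0  ⊔preds=[-1,3]  new=[1,3]  stable
  step 11. node 4  ⊔preds=[-1,3]  new=[1,3]  old=[1,2]  +wl: 5
  step 12. node 5  ⊔preds=[1,3]  new=[1,3]  stable

Least fixpoint reached:
  node 0: [1,3]
  node 1: [-1,0]
  node 2: [3,3]
  node 3: [3,3]
  node 4: [1,3]
  node 5: [1,3]

yes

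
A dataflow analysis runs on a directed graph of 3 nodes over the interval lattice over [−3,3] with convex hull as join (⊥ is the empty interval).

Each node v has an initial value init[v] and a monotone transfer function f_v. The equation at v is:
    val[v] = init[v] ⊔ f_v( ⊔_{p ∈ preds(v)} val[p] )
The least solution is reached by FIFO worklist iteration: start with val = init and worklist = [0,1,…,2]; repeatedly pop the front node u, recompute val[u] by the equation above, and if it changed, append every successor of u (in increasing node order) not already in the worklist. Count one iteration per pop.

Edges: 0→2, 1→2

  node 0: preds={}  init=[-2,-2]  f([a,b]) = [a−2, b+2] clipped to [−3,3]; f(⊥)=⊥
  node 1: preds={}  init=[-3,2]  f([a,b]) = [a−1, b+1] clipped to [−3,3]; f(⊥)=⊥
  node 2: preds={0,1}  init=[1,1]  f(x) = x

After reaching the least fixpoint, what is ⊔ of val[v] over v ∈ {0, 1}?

[-3,2]

Trace (3 dequeues):
  [1] u=0 | in ⊥ | out [-2,-2] | ==
  [2] u=1 | in ⊥ | out [-3,2] | ==
  [3] u=2 | in [-3,2] | out [-3,2] | prev [1,1] | push {}

Converged values:
  [0] [-2,-2]
  [1] [-3,2]
  [2] [-3,2]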